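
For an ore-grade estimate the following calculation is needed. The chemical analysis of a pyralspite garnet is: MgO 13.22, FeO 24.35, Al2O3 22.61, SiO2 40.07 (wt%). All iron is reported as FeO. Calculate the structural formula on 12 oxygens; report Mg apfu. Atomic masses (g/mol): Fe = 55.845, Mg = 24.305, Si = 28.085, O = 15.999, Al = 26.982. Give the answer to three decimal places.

MgO (M=40.304): mol = 0.32801; Mg = 0.32801, O = 0.32801.
FeO (M=71.844): mol = 0.33893; Fe = 0.33893, O = 0.33893.
Al2O3 (M=101.961): mol = 0.22175; Al = 0.44350, O = 0.66525.
SiO2 (M=60.083): mol = 0.66691; Si = 0.66691, O = 1.33382.
ΣO = 2.66601; factor = 12/ΣO = 4.50111.
Mg apfu = 0.32801 × 4.50111 = 1.476.

1.476 Mg apfu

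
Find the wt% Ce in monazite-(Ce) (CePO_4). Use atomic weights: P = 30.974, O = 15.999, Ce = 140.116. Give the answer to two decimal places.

59.60 weight percent

Molar mass of CePO_4: 1×140.116 + 1×30.974 + 4×15.999 = 235.086 g/mol.
Mass of Ce per formula unit: 1 × 140.116 = 140.116 g.
Weight fraction Ce = 140.116 / 235.086 = 0.5960.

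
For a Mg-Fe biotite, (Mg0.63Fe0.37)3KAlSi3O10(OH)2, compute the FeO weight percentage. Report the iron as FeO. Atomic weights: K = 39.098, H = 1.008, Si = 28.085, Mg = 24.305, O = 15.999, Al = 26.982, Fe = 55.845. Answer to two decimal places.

Molar mass of (Mg0.63Fe0.37)3KAlSi3O10(OH)2 = 1.89*24.305 + 1.11*55.845 + 1*39.098 + 1*26.982 + 3*28.085 + 12*15.999 + 2*1.008 = 452.263 g/mol.
Each formula unit contains 1.11 Fe, equivalent to 1.11/1 = 1.1100 mol FeO.
M(FeO) = 1×55.845 + 1×15.999 = 71.844 g/mol.
Mass of FeO per formula unit = 1.1100 × 71.844 = 79.747 g.
FeO wt% = 79.747 / 452.263 × 100 = 17.63%.

17.63 wt%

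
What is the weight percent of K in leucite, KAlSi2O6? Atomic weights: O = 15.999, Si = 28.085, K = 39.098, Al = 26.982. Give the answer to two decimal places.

17.91 wt%

Formula mass = 1×39.098 + 1×26.982 + 2×28.085 + 6×15.999 = 218.244 g/mol, of which 39.098 g is K.
So K makes up 39.098/218.244 = 0.1791 of the mass, i.e. 17.91%.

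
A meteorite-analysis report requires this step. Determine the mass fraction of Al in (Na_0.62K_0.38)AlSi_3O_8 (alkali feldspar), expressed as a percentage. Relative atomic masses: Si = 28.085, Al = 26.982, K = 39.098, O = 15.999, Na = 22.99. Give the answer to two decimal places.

Formula mass = 0.62*22.99 + 0.38*39.098 + 1*26.982 + 3*28.085 + 8*15.999 = 268.340 g/mol, of which 26.982 g is Al.
So Al makes up 26.982/268.340 = 0.1006 of the mass, i.e. 10.06%.

10.06 weight percent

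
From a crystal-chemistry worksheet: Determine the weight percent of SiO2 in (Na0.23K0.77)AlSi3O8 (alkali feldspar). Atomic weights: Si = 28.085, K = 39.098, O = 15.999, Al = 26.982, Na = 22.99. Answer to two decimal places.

Formula mass = 274.622 g/mol.
3 Si → 3.0000 mol SiO2 per formula unit; M(SiO2) = 60.083, so SiO2 mass = 180.249 g.
180.249/274.622 × 100 = 65.64 wt%.

65.64 wt%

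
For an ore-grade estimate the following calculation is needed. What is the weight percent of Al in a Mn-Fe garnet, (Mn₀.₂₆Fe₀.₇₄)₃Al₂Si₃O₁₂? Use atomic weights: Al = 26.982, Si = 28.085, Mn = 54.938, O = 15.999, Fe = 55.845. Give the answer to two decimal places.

Molar mass of (Mn₀.₂₆Fe₀.₇₄)₃Al₂Si₃O₁₂: 0.78×54.938 + 2.22×55.845 + 2×26.982 + 3×28.085 + 12×15.999 = 497.035 g/mol.
Mass of Al per formula unit: 2 × 26.982 = 53.964 g.
Weight fraction Al = 53.964 / 497.035 = 0.1086.

10.86 weight percent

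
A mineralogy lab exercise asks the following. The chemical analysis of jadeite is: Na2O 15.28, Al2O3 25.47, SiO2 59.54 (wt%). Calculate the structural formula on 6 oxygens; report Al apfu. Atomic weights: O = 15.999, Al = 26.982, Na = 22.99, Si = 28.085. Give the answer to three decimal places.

Na2O: 15.28/61.979 = 0.24654 mol → 0.49308 mol Na, 0.24654 mol O.
Al2O3: 25.47/101.961 = 0.24980 mol → 0.49960 mol Al, 0.74940 mol O.
SiO2: 59.54/60.083 = 0.99096 mol → 0.99096 mol Si, 1.98192 mol O.
Total oxygen = 2.97786 mol. Normalization factor = 6/2.97786 = 2.01487.
Al per 6 O = 0.49960 × 2.01487 = 1.007.

1.007 Al apfu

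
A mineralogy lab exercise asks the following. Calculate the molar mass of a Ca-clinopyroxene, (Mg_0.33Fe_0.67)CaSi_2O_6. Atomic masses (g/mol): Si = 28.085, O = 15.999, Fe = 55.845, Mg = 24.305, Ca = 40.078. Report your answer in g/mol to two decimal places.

237.68 g/mol

M = 0.33·24.305 + 0.67·55.845 + 1·40.078 + 2·28.085 + 6·15.999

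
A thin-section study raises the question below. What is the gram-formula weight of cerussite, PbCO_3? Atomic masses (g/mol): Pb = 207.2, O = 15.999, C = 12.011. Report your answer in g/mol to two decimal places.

The formula mass is the sum 1×207.2 + 1×12.011 + 3×15.999.

267.21 g/mol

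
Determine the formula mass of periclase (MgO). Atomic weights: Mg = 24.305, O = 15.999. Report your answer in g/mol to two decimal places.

40.30 g/mol

M = 1·24.305 + 1·15.999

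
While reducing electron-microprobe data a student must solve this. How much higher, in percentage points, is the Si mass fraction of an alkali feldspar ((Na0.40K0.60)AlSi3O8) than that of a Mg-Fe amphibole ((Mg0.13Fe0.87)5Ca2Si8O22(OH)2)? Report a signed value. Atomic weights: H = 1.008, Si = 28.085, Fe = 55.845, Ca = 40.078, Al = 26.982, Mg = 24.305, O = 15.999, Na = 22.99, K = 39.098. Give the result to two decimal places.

First mineral: 84.255 g Si in 271.884 g formula = 30.99 wt% Si.
Second mineral: 224.680 g Si in 949.552 g formula = 23.66 wt% Si.
30.99% − 23.66% gives a difference of 7.33 percentage points.

7.33 percentage points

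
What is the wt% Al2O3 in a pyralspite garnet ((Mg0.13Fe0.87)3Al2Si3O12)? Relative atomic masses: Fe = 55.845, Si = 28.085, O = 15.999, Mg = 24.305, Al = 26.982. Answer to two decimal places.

21.00 wt%

Formula mass = 485.441 g/mol.
2 Al → 1.0000 mol Al2O3 per formula unit; M(Al2O3) = 101.961, so Al2O3 mass = 101.961 g.
101.961/485.441 × 100 = 21.00 wt%.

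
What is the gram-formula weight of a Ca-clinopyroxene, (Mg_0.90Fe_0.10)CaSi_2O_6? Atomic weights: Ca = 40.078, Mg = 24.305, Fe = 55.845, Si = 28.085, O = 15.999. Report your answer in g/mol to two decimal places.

219.70 g/mol

Mg: 0.90 × 24.305 = 21.8745
Fe: 0.10 × 55.845 = 5.5845
Ca: 1 × 40.078 = 40.0780
Si: 2 × 28.085 = 56.1700
O: 6 × 15.999 = 95.9940
Summing the contributions gives the formula mass.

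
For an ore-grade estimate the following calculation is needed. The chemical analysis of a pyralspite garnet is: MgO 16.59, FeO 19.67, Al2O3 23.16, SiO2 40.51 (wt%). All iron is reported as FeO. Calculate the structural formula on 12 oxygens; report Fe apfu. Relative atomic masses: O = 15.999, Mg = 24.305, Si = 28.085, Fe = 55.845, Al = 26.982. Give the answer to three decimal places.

1.210 Fe apfu

16.59 wt% MgO ÷ 40.304 g/mol = 0.41162 mol, giving 0.41162 Mg and 0.41162 O.
19.67 wt% FeO ÷ 71.844 g/mol = 0.27379 mol, giving 0.27379 Fe and 0.27379 O.
23.16 wt% Al2O3 ÷ 101.961 g/mol = 0.22715 mol, giving 0.45430 Al and 0.68145 O.
40.51 wt% SiO2 ÷ 60.083 g/mol = 0.67423 mol, giving 0.67423 Si and 1.34846 O.
Oxygen sums to 2.71532; scaling by 12/2.71532 = 4.41937 puts the formula on 12 O.
Fe: 0.27379 × 4.41937 = 1.210 atoms per formula unit.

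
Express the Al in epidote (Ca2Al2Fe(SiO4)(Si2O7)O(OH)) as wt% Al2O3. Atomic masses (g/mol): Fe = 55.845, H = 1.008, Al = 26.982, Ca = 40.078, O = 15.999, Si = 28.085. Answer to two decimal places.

21.10 wt%

Formula mass = 483.215 g/mol.
2 Al → 1.0000 mol Al2O3 per formula unit; M(Al2O3) = 101.961, so Al2O3 mass = 101.961 g.
101.961/483.215 × 100 = 21.10 wt%.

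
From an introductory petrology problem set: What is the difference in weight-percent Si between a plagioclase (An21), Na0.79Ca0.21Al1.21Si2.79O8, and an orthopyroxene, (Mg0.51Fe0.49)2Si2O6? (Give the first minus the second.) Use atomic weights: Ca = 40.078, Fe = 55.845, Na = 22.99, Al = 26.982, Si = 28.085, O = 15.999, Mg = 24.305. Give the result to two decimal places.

5.26 percentage points

First mineral: 78.357 g Si in 265.576 g formula = 29.50 wt% Si.
Second mineral: 56.170 g Si in 231.683 g formula = 24.24 wt% Si.
29.50% − 24.24% gives a difference of 5.26 percentage points.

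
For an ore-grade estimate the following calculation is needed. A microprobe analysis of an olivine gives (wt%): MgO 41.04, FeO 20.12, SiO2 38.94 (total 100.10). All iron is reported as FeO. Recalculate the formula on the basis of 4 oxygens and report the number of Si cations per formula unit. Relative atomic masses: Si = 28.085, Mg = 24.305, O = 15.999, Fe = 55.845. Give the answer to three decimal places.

MgO: 41.04/40.304 = 1.01826 mol → 1.01826 mol Mg, 1.01826 mol O.
FeO: 20.12/71.844 = 0.28005 mol → 0.28005 mol Fe, 0.28005 mol O.
SiO2: 38.94/60.083 = 0.64810 mol → 0.64810 mol Si, 1.29620 mol O.
Total oxygen = 2.59451 mol. Normalization factor = 4/2.59451 = 1.54172.
Si per 4 O = 0.64810 × 1.54172 = 0.999.

0.999 Si apfu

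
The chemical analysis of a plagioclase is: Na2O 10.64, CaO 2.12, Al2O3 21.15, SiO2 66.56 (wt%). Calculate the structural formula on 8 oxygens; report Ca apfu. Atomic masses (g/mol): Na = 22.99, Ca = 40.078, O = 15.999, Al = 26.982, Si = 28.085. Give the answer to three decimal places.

10.64 wt% Na2O ÷ 61.979 g/mol = 0.17167 mol, giving 0.34334 Na and 0.17167 O.
2.12 wt% CaO ÷ 56.077 g/mol = 0.03781 mol, giving 0.03781 Ca and 0.03781 O.
21.15 wt% Al2O3 ÷ 101.961 g/mol = 0.20743 mol, giving 0.41486 Al and 0.62229 O.
66.56 wt% SiO2 ÷ 60.083 g/mol = 1.10780 mol, giving 1.10780 Si and 2.21560 O.
Oxygen sums to 3.04737; scaling by 8/3.04737 = 2.62521 puts the formula on 8 O.
Ca: 0.03781 × 2.62521 = 0.099 atoms per formula unit.

0.099 Ca apfu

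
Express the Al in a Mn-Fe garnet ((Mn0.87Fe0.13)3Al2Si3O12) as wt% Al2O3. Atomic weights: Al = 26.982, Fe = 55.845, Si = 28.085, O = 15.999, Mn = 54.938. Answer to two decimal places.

20.58 wt%

Molar mass of (Mn0.87Fe0.13)3Al2Si3O12 = 2.61×54.938 + 0.39×55.845 + 2×26.982 + 3×28.085 + 12×15.999 = 495.375 g/mol.
Each formula unit contains 2 Al, equivalent to 2/2 = 1.0000 mol Al2O3.
M(Al2O3) = 2×26.982 + 3×15.999 = 101.961 g/mol.
Mass of Al2O3 per formula unit = 1.0000 × 101.961 = 101.961 g.
Al2O3 wt% = 101.961 / 495.375 × 100 = 20.58%.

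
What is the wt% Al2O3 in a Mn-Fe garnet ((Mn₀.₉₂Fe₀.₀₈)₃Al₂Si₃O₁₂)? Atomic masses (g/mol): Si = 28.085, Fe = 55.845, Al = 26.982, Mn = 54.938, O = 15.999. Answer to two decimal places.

20.59 wt%

Formula mass = 495.239 g/mol.
2 Al → 1.0000 mol Al2O3 per formula unit; M(Al2O3) = 101.961, so Al2O3 mass = 101.961 g.
101.961/495.239 × 100 = 20.59 wt%.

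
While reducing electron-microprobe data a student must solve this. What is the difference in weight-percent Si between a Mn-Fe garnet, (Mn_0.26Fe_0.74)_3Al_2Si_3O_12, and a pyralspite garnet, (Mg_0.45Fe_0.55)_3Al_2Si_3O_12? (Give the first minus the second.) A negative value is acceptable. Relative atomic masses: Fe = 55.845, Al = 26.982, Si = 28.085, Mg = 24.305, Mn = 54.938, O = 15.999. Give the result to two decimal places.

-1.56 percentage points

First mineral: 84.255 g Si in 497.035 g formula = 16.95 wt% Si.
Second mineral: 84.255 g Si in 455.163 g formula = 18.51 wt% Si.
16.95% − 18.51% gives a difference of -1.56 percentage points.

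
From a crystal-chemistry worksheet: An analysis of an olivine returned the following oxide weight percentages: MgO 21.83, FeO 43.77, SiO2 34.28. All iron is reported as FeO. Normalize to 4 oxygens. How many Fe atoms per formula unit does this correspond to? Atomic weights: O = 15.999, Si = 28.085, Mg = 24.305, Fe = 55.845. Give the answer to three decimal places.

21.83 wt% MgO ÷ 40.304 g/mol = 0.54163 mol, giving 0.54163 Mg and 0.54163 O.
43.77 wt% FeO ÷ 71.844 g/mol = 0.60924 mol, giving 0.60924 Fe and 0.60924 O.
34.28 wt% SiO2 ÷ 60.083 g/mol = 0.57054 mol, giving 0.57054 Si and 1.14108 O.
Oxygen sums to 2.29195; scaling by 4/2.29195 = 1.74524 puts the formula on 4 O.
Fe: 0.60924 × 1.74524 = 1.063 atoms per formula unit.

1.063 Fe apfu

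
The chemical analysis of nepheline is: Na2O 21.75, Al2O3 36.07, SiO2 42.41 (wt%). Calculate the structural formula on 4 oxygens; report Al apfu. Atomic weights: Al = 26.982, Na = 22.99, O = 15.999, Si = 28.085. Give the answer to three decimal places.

Na2O: 21.75/61.979 = 0.35093 mol → 0.70186 mol Na, 0.35093 mol O.
Al2O3: 36.07/101.961 = 0.35376 mol → 0.70752 mol Al, 1.06128 mol O.
SiO2: 42.41/60.083 = 0.70586 mol → 0.70586 mol Si, 1.41172 mol O.
Total oxygen = 2.82393 mol. Normalization factor = 4/2.82393 = 1.41647.
Al per 4 O = 0.70752 × 1.41647 = 1.002.

1.002 Al apfu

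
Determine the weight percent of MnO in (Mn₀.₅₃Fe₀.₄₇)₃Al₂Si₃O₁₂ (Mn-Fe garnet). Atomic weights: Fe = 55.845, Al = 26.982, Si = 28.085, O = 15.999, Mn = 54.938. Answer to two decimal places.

Molar mass of (Mn₀.₅₃Fe₀.₄₇)₃Al₂Si₃O₁₂ = 1.59×54.938 + 1.41×55.845 + 2×26.982 + 3×28.085 + 12×15.999 = 496.300 g/mol.
Each formula unit contains 1.59 Mn, equivalent to 1.59/1 = 1.5900 mol MnO.
M(MnO) = 1×54.938 + 1×15.999 = 70.937 g/mol.
Mass of MnO per formula unit = 1.5900 × 70.937 = 112.790 g.
MnO wt% = 112.790 / 496.300 × 100 = 22.73%.

22.73 wt%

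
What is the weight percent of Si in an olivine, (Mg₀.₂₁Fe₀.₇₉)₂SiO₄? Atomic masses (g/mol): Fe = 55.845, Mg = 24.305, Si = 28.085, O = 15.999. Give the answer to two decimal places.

14.74 wt%

Formula mass = 0.42*24.305 + 1.58*55.845 + 1*28.085 + 4*15.999 = 190.524 g/mol, of which 28.085 g is Si.
So Si makes up 28.085/190.524 = 0.1474 of the mass, i.e. 14.74%.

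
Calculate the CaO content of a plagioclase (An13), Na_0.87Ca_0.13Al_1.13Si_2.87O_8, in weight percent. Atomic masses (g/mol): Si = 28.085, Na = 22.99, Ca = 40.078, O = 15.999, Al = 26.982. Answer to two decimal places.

Molar mass of Na_0.87Ca_0.13Al_1.13Si_2.87O_8 = 0.87×22.99 + 0.13×40.078 + 1.13×26.982 + 2.87×28.085 + 8×15.999 = 264.297 g/mol.
Each formula unit contains 0.13 Ca, equivalent to 0.13/1 = 0.1300 mol CaO.
M(CaO) = 1×40.078 + 1×15.999 = 56.077 g/mol.
Mass of CaO per formula unit = 0.1300 × 56.077 = 7.290 g.
CaO wt% = 7.290 / 264.297 × 100 = 2.76%.

2.76 wt%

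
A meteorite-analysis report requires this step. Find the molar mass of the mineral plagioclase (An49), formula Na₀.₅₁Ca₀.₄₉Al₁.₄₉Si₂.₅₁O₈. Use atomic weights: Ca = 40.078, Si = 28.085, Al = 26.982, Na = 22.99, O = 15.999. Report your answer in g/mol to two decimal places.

The formula mass is the sum 0.51*22.99 + 0.49*40.078 + 1.49*26.982 + 2.51*28.085 + 8*15.999.

270.05 g/mol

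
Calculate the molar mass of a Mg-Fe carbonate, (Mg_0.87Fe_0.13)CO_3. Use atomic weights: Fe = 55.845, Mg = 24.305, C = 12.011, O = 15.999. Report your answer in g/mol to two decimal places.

88.41 g/mol

M = 0.87×24.305 + 0.13×55.845 + 1×12.011 + 3×15.999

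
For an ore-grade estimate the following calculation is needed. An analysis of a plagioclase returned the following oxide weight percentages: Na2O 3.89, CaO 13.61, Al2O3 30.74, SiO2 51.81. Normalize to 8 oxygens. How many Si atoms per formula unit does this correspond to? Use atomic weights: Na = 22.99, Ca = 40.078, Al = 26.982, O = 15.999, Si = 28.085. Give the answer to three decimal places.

3.89 wt% Na2O ÷ 61.979 g/mol = 0.06276 mol, giving 0.12552 Na and 0.06276 O.
13.61 wt% CaO ÷ 56.077 g/mol = 0.24270 mol, giving 0.24270 Ca and 0.24270 O.
30.74 wt% Al2O3 ÷ 101.961 g/mol = 0.30149 mol, giving 0.60298 Al and 0.90447 O.
51.81 wt% SiO2 ÷ 60.083 g/mol = 0.86231 mol, giving 0.86231 Si and 1.72462 O.
Oxygen sums to 2.93455; scaling by 8/2.93455 = 2.72614 puts the formula on 8 O.
Si: 0.86231 × 2.72614 = 2.351 atoms per formula unit.

2.351 Si apfu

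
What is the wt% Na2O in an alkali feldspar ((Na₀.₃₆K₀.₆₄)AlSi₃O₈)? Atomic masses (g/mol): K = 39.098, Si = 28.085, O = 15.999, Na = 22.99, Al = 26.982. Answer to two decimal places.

4.09 wt%

M((Na₀.₃₆K₀.₆₄)AlSi₃O₈) = 272.528 g/mol; M(Na2O) = 61.979 g/mol.
Moles Na2O per formula unit = 0.36 Na ÷ 2 = 0.1800.
Na2O fraction = (0.1800 × 61.979) / 272.528 = 11.156/272.528 = 0.0409.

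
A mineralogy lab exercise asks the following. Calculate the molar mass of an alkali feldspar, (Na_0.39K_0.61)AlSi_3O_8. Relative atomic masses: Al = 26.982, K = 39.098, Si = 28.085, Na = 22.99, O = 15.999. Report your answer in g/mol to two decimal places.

272.04 g/mol

Na: 0.39 × 22.99 = 8.9661
K: 0.61 × 39.098 = 23.8498
Al: 1 × 26.982 = 26.9820
Si: 3 × 28.085 = 84.2550
O: 8 × 15.999 = 127.9920
Summing the contributions gives the formula mass.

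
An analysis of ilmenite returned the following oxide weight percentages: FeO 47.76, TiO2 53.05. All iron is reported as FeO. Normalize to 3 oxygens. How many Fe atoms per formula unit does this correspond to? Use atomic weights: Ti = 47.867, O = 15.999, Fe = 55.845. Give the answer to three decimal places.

1.001 Fe apfu

FeO: 47.76/71.844 = 0.66477 mol → 0.66477 mol Fe, 0.66477 mol O.
TiO2: 53.05/79.865 = 0.66425 mol → 0.66425 mol Ti, 1.32850 mol O.
Total oxygen = 1.99327 mol. Normalization factor = 3/1.99327 = 1.50506.
Fe per 3 O = 0.66477 × 1.50506 = 1.001.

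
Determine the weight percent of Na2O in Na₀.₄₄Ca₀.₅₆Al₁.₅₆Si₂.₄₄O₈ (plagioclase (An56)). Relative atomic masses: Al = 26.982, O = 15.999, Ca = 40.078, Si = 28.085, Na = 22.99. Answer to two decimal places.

5.03 wt%

Molar mass of Na₀.₄₄Ca₀.₅₆Al₁.₅₆Si₂.₄₄O₈ = 0.44·22.99 + 0.56·40.078 + 1.56·26.982 + 2.44·28.085 + 8·15.999 = 271.171 g/mol.
Each formula unit contains 0.44 Na, equivalent to 0.44/2 = 0.2200 mol Na2O.
M(Na2O) = 2×22.99 + 1×15.999 = 61.979 g/mol.
Mass of Na2O per formula unit = 0.2200 × 61.979 = 13.635 g.
Na2O wt% = 13.635 / 271.171 × 100 = 5.03%.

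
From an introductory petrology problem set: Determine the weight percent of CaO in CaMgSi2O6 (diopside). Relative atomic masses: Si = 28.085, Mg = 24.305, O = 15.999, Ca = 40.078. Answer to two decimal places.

25.90 wt%

Formula mass = 216.547 g/mol.
1 Ca → 1.0000 mol CaO per formula unit; M(CaO) = 56.077, so CaO mass = 56.077 g.
56.077/216.547 × 100 = 25.90 wt%.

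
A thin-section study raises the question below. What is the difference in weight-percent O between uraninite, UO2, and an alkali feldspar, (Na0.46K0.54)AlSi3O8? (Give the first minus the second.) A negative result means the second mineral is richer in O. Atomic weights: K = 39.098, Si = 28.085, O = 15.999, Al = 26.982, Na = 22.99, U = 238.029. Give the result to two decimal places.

-35.39 percentage points

M(UO2) = 270.027 g/mol, so wt% O = 31.998/270.027 × 100 = 11.85%.
M((Na0.46K0.54)AlSi3O8) = 270.917 g/mol, so wt% O = 127.992/270.917 × 100 = 47.24%.
11.85 − 47.24 = -35.39 pp.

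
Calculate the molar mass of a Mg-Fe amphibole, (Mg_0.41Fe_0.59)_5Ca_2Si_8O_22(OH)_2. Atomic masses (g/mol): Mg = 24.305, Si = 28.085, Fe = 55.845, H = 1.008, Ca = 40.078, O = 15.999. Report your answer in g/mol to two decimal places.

905.40 g/mol

M = 2.05×24.305 + 2.95×55.845 + 2×40.078 + 8×28.085 + 24×15.999 + 2×1.008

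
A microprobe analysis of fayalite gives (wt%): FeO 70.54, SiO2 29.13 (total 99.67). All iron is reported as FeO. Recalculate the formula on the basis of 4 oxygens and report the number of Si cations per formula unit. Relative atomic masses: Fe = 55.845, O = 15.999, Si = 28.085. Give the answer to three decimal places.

FeO: 70.54/71.844 = 0.98185 mol → 0.98185 mol Fe, 0.98185 mol O.
SiO2: 29.13/60.083 = 0.48483 mol → 0.48483 mol Si, 0.96966 mol O.
Total oxygen = 1.95151 mol. Normalization factor = 4/1.95151 = 2.04969.
Si per 4 O = 0.48483 × 2.04969 = 0.994.

0.994 Si apfu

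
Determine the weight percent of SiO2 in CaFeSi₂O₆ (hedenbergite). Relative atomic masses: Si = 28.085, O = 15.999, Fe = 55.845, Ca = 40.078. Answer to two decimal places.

48.44 wt%

Molar mass of CaFeSi₂O₆ = 1·40.078 + 1·55.845 + 2·28.085 + 6·15.999 = 248.087 g/mol.
Each formula unit contains 2 Si, equivalent to 2/1 = 2.0000 mol SiO2.
M(SiO2) = 1×28.085 + 2×15.999 = 60.083 g/mol.
Mass of SiO2 per formula unit = 2.0000 × 60.083 = 120.166 g.
SiO2 wt% = 120.166 / 248.087 × 100 = 48.44%.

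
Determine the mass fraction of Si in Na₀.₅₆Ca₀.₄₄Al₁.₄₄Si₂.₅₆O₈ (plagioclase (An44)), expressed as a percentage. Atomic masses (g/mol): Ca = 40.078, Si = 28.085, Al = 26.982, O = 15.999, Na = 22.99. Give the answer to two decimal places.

26.70 weight percent

Molar mass of Na₀.₅₆Ca₀.₄₄Al₁.₄₄Si₂.₅₆O₈: 0.56·22.99 + 0.44·40.078 + 1.44·26.982 + 2.56·28.085 + 8·15.999 = 269.252 g/mol.
Mass of Si per formula unit: 2.56 × 28.085 = 71.898 g.
Weight fraction Si = 71.898 / 269.252 = 0.2670.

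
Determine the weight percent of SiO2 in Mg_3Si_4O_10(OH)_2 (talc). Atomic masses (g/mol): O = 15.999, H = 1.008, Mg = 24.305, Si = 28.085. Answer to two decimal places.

M(Mg_3Si_4O_10(OH)_2) = 379.259 g/mol; M(SiO2) = 60.083 g/mol.
Moles SiO2 per formula unit = 4 Si ÷ 1 = 4.0000.
SiO2 fraction = (4.0000 × 60.083) / 379.259 = 240.332/379.259 = 0.6337.

63.37 wt%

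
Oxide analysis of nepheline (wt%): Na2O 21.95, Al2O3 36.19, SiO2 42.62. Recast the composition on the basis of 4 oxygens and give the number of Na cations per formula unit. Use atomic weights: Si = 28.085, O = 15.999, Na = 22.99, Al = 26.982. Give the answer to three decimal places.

0.998 Na apfu

Na2O (M=61.979): mol = 0.35415; Na = 0.70830, O = 0.35415.
Al2O3 (M=101.961): mol = 0.35494; Al = 0.70988, O = 1.06482.
SiO2 (M=60.083): mol = 0.70935; Si = 0.70935, O = 1.41870.
ΣO = 2.83767; factor = 4/ΣO = 1.40961.
Na apfu = 0.70830 × 1.40961 = 0.998.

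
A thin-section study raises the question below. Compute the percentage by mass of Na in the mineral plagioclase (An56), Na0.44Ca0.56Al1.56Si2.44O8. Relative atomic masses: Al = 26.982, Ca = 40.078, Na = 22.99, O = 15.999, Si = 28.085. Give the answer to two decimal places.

3.73 wt%

Formula mass = 0.44*22.99 + 0.56*40.078 + 1.56*26.982 + 2.44*28.085 + 8*15.999 = 271.171 g/mol, of which 10.116 g is Na.
So Na makes up 10.116/271.171 = 0.0373 of the mass, i.e. 3.73%.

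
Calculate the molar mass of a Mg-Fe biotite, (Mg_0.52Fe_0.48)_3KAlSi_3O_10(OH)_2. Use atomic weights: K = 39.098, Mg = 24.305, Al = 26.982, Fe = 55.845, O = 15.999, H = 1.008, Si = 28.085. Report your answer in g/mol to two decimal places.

462.67 g/mol

M = 1.56×24.305 + 1.44×55.845 + 1×39.098 + 1×26.982 + 3×28.085 + 12×15.999 + 2×1.008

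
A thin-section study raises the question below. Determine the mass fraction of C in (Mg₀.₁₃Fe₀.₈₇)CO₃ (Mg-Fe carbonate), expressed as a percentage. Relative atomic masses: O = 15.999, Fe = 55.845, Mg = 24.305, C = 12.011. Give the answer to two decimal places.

10.75 mass %

Formula mass = 0.13*24.305 + 0.87*55.845 + 1*12.011 + 3*15.999 = 111.753 g/mol, of which 12.011 g is C.
So C makes up 12.011/111.753 = 0.1075 of the mass, i.e. 10.75%.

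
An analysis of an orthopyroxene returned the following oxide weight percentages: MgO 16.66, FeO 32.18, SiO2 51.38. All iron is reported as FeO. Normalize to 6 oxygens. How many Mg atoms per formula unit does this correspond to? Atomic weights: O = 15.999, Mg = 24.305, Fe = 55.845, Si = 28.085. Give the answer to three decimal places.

16.66 wt% MgO ÷ 40.304 g/mol = 0.41336 mol, giving 0.41336 Mg and 0.41336 O.
32.18 wt% FeO ÷ 71.844 g/mol = 0.44791 mol, giving 0.44791 Fe and 0.44791 O.
51.38 wt% SiO2 ÷ 60.083 g/mol = 0.85515 mol, giving 0.85515 Si and 1.71030 O.
Oxygen sums to 2.57157; scaling by 6/2.57157 = 2.33321 puts the formula on 6 O.
Mg: 0.41336 × 2.33321 = 0.964 atoms per formula unit.

0.964 Mg apfu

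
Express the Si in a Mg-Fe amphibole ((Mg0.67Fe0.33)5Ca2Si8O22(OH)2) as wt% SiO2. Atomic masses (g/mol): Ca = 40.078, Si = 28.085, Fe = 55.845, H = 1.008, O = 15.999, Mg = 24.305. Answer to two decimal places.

M((Mg0.67Fe0.33)5Ca2Si8O22(OH)2) = 864.394 g/mol; M(SiO2) = 60.083 g/mol.
Moles SiO2 per formula unit = 8 Si ÷ 1 = 8.0000.
SiO2 fraction = (8.0000 × 60.083) / 864.394 = 480.664/864.394 = 0.5561.

55.61 wt%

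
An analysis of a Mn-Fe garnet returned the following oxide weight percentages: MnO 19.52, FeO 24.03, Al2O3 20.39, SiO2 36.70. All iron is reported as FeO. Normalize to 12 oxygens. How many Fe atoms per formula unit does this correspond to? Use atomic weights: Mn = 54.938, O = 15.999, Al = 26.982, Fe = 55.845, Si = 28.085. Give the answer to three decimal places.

MnO: 19.52/70.937 = 0.27517 mol → 0.27517 mol Mn, 0.27517 mol O.
FeO: 24.03/71.844 = 0.33447 mol → 0.33447 mol Fe, 0.33447 mol O.
Al2O3: 20.39/101.961 = 0.19998 mol → 0.39996 mol Al, 0.59994 mol O.
SiO2: 36.70/60.083 = 0.61082 mol → 0.61082 mol Si, 1.22164 mol O.
Total oxygen = 2.43122 mol. Normalization factor = 12/2.43122 = 4.93579.
Fe per 12 O = 0.33447 × 4.93579 = 1.651.

1.651 Fe apfu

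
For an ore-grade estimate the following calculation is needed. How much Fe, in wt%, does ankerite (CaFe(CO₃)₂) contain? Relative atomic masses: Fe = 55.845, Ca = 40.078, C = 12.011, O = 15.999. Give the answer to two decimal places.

M(CaFe(CO₃)₂) = 215.939 g/mol.
Fe contributes 1 × 55.845 = 55.845 g per mole.
55.845/215.939 = 0.2586 → 25.86%.

25.86 wt%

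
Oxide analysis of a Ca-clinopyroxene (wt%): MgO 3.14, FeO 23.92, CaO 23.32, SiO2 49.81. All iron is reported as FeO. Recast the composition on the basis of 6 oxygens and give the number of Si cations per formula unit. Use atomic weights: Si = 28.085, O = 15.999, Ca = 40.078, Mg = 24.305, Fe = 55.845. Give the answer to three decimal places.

MgO: 3.14/40.304 = 0.07791 mol → 0.07791 mol Mg, 0.07791 mol O.
FeO: 23.92/71.844 = 0.33294 mol → 0.33294 mol Fe, 0.33294 mol O.
CaO: 23.32/56.077 = 0.41586 mol → 0.41586 mol Ca, 0.41586 mol O.
SiO2: 49.81/60.083 = 0.82902 mol → 0.82902 mol Si, 1.65804 mol O.
Total oxygen = 2.48475 mol. Normalization factor = 6/2.48475 = 2.41473.
Si per 6 O = 0.82902 × 2.41473 = 2.002.

2.002 Si apfu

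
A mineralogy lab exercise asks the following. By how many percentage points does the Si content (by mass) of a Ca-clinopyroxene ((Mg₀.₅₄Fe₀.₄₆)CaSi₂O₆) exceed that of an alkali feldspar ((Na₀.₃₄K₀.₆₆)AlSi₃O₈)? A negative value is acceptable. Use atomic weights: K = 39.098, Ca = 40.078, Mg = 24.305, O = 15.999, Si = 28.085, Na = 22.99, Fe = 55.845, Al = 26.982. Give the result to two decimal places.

M((Mg₀.₅₄Fe₀.₄₆)CaSi₂O₆) = 231.055 g/mol, so wt% Si = 56.170/231.055 × 100 = 24.31%.
M((Na₀.₃₄K₀.₆₆)AlSi₃O₈) = 272.850 g/mol, so wt% Si = 84.255/272.850 × 100 = 30.88%.
24.31 − 30.88 = -6.57 pp.

-6.57 percentage points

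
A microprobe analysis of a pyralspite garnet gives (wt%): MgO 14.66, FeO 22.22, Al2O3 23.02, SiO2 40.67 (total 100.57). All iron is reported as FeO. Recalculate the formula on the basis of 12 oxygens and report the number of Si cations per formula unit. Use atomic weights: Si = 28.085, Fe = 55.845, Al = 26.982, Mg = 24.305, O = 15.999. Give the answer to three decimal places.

MgO (M=40.304): mol = 0.36374; Mg = 0.36374, O = 0.36374.
FeO (M=71.844): mol = 0.30928; Fe = 0.30928, O = 0.30928.
Al2O3 (M=101.961): mol = 0.22577; Al = 0.45154, O = 0.67731.
SiO2 (M=60.083): mol = 0.67690; Si = 0.67690, O = 1.35380.
ΣO = 2.70413; factor = 12/ΣO = 4.43766.
Si apfu = 0.67690 × 4.43766 = 3.004.

3.004 Si apfu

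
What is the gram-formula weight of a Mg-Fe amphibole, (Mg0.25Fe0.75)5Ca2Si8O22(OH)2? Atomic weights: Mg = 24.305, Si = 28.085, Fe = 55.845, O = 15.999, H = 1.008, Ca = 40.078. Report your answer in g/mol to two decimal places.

930.63 g/mol

M = 1.25·24.305 + 3.75·55.845 + 2·40.078 + 8·28.085 + 24·15.999 + 2·1.008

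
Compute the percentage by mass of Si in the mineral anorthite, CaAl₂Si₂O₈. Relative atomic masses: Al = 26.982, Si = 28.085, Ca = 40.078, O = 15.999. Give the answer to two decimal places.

M(CaAl₂Si₂O₈) = 278.204 g/mol.
Si contributes 2 × 28.085 = 56.170 g per mole.
56.170/278.204 = 0.2019 → 20.19%.

20.19 wt%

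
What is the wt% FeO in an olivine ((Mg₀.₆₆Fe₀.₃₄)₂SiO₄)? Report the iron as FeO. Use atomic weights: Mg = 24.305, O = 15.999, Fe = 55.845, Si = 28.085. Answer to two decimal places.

M((Mg₀.₆₆Fe₀.₃₄)₂SiO₄) = 162.138 g/mol; M(FeO) = 71.844 g/mol.
Moles FeO per formula unit = 0.68 Fe ÷ 1 = 0.6800.
FeO fraction = (0.6800 × 71.844) / 162.138 = 48.854/162.138 = 0.3013.

30.13 wt%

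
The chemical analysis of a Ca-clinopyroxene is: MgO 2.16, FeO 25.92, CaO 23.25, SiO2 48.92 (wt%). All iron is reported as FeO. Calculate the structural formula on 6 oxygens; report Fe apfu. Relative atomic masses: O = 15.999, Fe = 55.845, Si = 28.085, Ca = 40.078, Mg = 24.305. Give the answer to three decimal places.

0.881 Fe apfu

2.16 wt% MgO ÷ 40.304 g/mol = 0.05359 mol, giving 0.05359 Mg and 0.05359 O.
25.92 wt% FeO ÷ 71.844 g/mol = 0.36078 mol, giving 0.36078 Fe and 0.36078 O.
23.25 wt% CaO ÷ 56.077 g/mol = 0.41461 mol, giving 0.41461 Ca and 0.41461 O.
48.92 wt% SiO2 ÷ 60.083 g/mol = 0.81421 mol, giving 0.81421 Si and 1.62842 O.
Oxygen sums to 2.45740; scaling by 6/2.45740 = 2.44160 puts the formula on 6 O.
Fe: 0.36078 × 2.44160 = 0.881 atoms per formula unit.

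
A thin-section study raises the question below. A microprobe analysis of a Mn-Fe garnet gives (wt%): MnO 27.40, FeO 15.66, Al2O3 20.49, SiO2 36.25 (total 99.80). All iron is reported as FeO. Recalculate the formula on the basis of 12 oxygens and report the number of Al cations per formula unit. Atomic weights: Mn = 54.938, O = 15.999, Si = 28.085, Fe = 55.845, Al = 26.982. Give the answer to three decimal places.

1.998 Al apfu

MnO (M=70.937): mol = 0.38626; Mn = 0.38626, O = 0.38626.
FeO (M=71.844): mol = 0.21797; Fe = 0.21797, O = 0.21797.
Al2O3 (M=101.961): mol = 0.20096; Al = 0.40192, O = 0.60288.
SiO2 (M=60.083): mol = 0.60333; Si = 0.60333, O = 1.20666.
ΣO = 2.41377; factor = 12/ΣO = 4.97148.
Al apfu = 0.40192 × 4.97148 = 1.998.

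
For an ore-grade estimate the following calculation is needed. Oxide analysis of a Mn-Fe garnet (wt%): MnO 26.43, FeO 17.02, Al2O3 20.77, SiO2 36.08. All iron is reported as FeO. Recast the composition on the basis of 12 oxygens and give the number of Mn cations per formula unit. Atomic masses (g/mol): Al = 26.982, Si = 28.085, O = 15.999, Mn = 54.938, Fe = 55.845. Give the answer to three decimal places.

MnO (M=70.937): mol = 0.37258; Mn = 0.37258, O = 0.37258.
FeO (M=71.844): mol = 0.23690; Fe = 0.23690, O = 0.23690.
Al2O3 (M=101.961): mol = 0.20371; Al = 0.40742, O = 0.61113.
SiO2 (M=60.083): mol = 0.60050; Si = 0.60050, O = 1.20100.
ΣO = 2.42161; factor = 12/ΣO = 4.95538.
Mn apfu = 0.37258 × 4.95538 = 1.846.

1.846 Mn apfu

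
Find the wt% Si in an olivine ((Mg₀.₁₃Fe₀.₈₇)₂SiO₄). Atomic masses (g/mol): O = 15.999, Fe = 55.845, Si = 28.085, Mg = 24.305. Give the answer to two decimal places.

14.36 mass %

M((Mg₀.₁₃Fe₀.₈₇)₂SiO₄) = 195.571 g/mol.
Si contributes 1 × 28.085 = 28.085 g per mole.
28.085/195.571 = 0.1436 → 14.36%.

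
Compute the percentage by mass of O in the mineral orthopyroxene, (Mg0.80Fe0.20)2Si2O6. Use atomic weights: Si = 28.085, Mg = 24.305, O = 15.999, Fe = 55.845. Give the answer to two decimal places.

44.99 mass %

Formula mass = 1.60*24.305 + 0.40*55.845 + 2*28.085 + 6*15.999 = 213.390 g/mol, of which 95.994 g is O.
So O makes up 95.994/213.390 = 0.4499 of the mass, i.e. 44.99%.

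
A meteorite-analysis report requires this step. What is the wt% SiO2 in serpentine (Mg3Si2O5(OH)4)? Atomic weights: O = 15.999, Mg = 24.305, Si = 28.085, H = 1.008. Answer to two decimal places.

43.36 wt%

Formula mass = 277.108 g/mol.
2 Si → 2.0000 mol SiO2 per formula unit; M(SiO2) = 60.083, so SiO2 mass = 120.166 g.
120.166/277.108 × 100 = 43.36 wt%.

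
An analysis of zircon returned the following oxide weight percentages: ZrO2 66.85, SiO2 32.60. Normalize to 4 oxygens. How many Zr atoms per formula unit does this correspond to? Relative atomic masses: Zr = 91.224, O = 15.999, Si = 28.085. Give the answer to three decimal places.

1.000 Zr apfu

ZrO2: 66.85/123.222 = 0.54252 mol → 0.54252 mol Zr, 1.08504 mol O.
SiO2: 32.60/60.083 = 0.54258 mol → 0.54258 mol Si, 1.08516 mol O.
Total oxygen = 2.17020 mol. Normalization factor = 4/2.17020 = 1.84315.
Zr per 4 O = 0.54252 × 1.84315 = 1.000.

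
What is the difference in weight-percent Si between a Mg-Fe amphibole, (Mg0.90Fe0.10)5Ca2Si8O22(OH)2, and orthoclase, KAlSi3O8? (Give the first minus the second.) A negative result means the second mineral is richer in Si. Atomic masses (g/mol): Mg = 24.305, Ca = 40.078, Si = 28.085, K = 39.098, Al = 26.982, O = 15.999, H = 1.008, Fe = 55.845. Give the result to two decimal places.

-3.14 percentage points

Si in (Mg0.90Fe0.10)5Ca2Si8O22(OH)2: molar mass 828.123 g/mol; 8×28.085 = 224.680 g → 27.13 wt%.
Si in KAlSi3O8: molar mass 278.327 g/mol; 3×28.085 = 84.255 g → 30.27 wt%.
Difference = 27.13 − 30.27 = -3.14 percentage points.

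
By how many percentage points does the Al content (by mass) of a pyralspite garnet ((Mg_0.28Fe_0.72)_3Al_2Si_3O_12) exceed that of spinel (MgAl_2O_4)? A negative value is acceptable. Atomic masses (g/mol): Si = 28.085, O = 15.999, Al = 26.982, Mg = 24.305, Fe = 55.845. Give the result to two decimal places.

-26.48 percentage points

Al in (Mg_0.28Fe_0.72)_3Al_2Si_3O_12: molar mass 471.248 g/mol; 2×26.982 = 53.964 g → 11.45 wt%.
Al in MgAl_2O_4: molar mass 142.265 g/mol; 2×26.982 = 53.964 g → 37.93 wt%.
Difference = 11.45 − 37.93 = -26.48 percentage points.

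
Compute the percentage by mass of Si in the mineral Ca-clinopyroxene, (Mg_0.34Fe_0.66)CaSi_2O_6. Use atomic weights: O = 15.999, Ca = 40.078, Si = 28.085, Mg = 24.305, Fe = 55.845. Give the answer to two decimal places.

23.66 weight percent

Molar mass of (Mg_0.34Fe_0.66)CaSi_2O_6: 0.34*24.305 + 0.66*55.845 + 1*40.078 + 2*28.085 + 6*15.999 = 237.363 g/mol.
Mass of Si per formula unit: 2 × 28.085 = 56.170 g.
Weight fraction Si = 56.170 / 237.363 = 0.2366.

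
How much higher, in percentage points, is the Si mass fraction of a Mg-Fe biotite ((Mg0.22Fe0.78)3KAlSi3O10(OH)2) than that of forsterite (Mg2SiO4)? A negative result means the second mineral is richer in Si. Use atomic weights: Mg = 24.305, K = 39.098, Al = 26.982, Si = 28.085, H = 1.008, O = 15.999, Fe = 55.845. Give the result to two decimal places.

M((Mg0.22Fe0.78)3KAlSi3O10(OH)2) = 491.058 g/mol, so wt% Si = 84.255/491.058 × 100 = 17.16%.
M(Mg2SiO4) = 140.691 g/mol, so wt% Si = 28.085/140.691 × 100 = 19.96%.
17.16 − 19.96 = -2.80 pp.

-2.80 percentage points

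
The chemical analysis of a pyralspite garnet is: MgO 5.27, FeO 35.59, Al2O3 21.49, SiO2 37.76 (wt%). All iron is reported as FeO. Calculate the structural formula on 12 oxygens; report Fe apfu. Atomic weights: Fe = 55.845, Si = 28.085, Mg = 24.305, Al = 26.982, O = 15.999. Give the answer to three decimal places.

MgO: 5.27/40.304 = 0.13076 mol → 0.13076 mol Mg, 0.13076 mol O.
FeO: 35.59/71.844 = 0.49538 mol → 0.49538 mol Fe, 0.49538 mol O.
Al2O3: 21.49/101.961 = 0.21077 mol → 0.42154 mol Al, 0.63231 mol O.
SiO2: 37.76/60.083 = 0.62846 mol → 0.62846 mol Si, 1.25692 mol O.
Total oxygen = 2.51537 mol. Normalization factor = 12/2.51537 = 4.77067.
Fe per 12 O = 0.49538 × 4.77067 = 2.363.

2.363 Fe apfu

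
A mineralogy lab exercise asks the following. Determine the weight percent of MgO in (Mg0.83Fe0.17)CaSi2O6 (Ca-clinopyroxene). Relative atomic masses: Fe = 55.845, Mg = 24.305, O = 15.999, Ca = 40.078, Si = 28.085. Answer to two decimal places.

Molar mass of (Mg0.83Fe0.17)CaSi2O6 = 0.83·24.305 + 0.17·55.845 + 1·40.078 + 2·28.085 + 6·15.999 = 221.909 g/mol.
Each formula unit contains 0.83 Mg, equivalent to 0.83/1 = 0.8300 mol MgO.
M(MgO) = 1×24.305 + 1×15.999 = 40.304 g/mol.
Mass of MgO per formula unit = 0.8300 × 40.304 = 33.452 g.
MgO wt% = 33.452 / 221.909 × 100 = 15.07%.

15.07 wt%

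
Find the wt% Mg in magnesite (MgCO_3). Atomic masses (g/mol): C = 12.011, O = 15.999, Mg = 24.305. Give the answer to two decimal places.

28.83 weight percent

M(MgCO_3) = 84.313 g/mol.
Mg contributes 1 × 24.305 = 24.305 g per mole.
24.305/84.313 = 0.2883 → 28.83%.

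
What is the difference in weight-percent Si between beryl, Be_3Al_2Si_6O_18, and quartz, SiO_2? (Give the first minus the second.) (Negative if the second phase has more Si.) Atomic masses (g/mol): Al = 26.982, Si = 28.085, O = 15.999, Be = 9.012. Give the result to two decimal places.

-15.39 percentage points

Si in Be_3Al_2Si_6O_18: molar mass 537.492 g/mol; 6×28.085 = 168.510 g → 31.35 wt%.
Si in SiO_2: molar mass 60.083 g/mol; 1×28.085 = 28.085 g → 46.74 wt%.
Difference = 31.35 − 46.74 = -15.39 percentage points.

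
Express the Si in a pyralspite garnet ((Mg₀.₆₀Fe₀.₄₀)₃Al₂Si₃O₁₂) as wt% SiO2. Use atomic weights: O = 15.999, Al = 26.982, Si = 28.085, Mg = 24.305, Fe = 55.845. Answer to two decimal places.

M((Mg₀.₆₀Fe₀.₄₀)₃Al₂Si₃O₁₂) = 440.970 g/mol; M(SiO2) = 60.083 g/mol.
Moles SiO2 per formula unit = 3 Si ÷ 1 = 3.0000.
SiO2 fraction = (3.0000 × 60.083) / 440.970 = 180.249/440.970 = 0.4088.

40.88 wt%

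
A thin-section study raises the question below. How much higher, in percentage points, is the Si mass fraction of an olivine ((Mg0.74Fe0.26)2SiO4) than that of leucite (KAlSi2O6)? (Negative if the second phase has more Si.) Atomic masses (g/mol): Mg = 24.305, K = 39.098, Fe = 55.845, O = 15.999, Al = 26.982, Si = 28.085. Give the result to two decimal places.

-7.86 percentage points

Si in (Mg0.74Fe0.26)2SiO4: molar mass 157.092 g/mol; 1×28.085 = 28.085 g → 17.88 wt%.
Si in KAlSi2O6: molar mass 218.244 g/mol; 2×28.085 = 56.170 g → 25.74 wt%.
Difference = 17.88 − 25.74 = -7.86 percentage points.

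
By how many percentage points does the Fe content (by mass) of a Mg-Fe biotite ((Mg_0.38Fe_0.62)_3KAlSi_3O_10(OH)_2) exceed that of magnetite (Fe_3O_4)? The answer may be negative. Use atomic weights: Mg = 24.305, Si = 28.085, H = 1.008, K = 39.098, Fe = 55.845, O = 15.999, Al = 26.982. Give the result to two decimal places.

-50.53 percentage points

First mineral: 103.872 g Fe in 475.918 g formula = 21.83 wt% Fe.
Second mineral: 167.535 g Fe in 231.531 g formula = 72.36 wt% Fe.
21.83% − 72.36% gives a difference of -50.53 percentage points.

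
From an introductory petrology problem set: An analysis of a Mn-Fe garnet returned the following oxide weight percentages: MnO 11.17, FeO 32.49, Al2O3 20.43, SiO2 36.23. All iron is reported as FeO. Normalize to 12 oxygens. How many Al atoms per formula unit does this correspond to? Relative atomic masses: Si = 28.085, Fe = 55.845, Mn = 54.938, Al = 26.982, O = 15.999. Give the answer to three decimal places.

1.990 Al apfu

11.17 wt% MnO ÷ 70.937 g/mol = 0.15746 mol, giving 0.15746 Mn and 0.15746 O.
32.49 wt% FeO ÷ 71.844 g/mol = 0.45223 mol, giving 0.45223 Fe and 0.45223 O.
20.43 wt% Al2O3 ÷ 101.961 g/mol = 0.20037 mol, giving 0.40074 Al and 0.60111 O.
36.23 wt% SiO2 ÷ 60.083 g/mol = 0.60300 mol, giving 0.60300 Si and 1.20600 O.
Oxygen sums to 2.41680; scaling by 12/2.41680 = 4.96524 puts the formula on 12 O.
Al: 0.40074 × 4.96524 = 1.990 atoms per formula unit.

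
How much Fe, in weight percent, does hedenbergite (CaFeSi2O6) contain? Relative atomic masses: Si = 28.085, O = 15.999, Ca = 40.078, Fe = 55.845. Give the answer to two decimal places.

Formula mass = 1·40.078 + 1·55.845 + 2·28.085 + 6·15.999 = 248.087 g/mol, of which 55.845 g is Fe.
So Fe makes up 55.845/248.087 = 0.2251 of the mass, i.e. 22.51%.

22.51 weight percent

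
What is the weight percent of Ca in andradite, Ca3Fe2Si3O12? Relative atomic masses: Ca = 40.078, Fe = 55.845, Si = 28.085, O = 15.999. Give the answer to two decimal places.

Formula mass = 3*40.078 + 2*55.845 + 3*28.085 + 12*15.999 = 508.167 g/mol, of which 120.234 g is Ca.
So Ca makes up 120.234/508.167 = 0.2366 of the mass, i.e. 23.66%.

23.66 weight percent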